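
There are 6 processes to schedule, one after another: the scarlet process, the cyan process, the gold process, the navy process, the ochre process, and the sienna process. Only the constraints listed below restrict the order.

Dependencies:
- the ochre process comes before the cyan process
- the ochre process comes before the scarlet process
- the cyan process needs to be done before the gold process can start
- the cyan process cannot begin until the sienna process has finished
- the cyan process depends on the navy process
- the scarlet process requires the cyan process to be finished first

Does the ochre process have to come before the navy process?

No chain of constraints connects the ochre process to the navy process in either direction.
A valid ordering placing the navy process before the ochre process exists, so the answer is no.

No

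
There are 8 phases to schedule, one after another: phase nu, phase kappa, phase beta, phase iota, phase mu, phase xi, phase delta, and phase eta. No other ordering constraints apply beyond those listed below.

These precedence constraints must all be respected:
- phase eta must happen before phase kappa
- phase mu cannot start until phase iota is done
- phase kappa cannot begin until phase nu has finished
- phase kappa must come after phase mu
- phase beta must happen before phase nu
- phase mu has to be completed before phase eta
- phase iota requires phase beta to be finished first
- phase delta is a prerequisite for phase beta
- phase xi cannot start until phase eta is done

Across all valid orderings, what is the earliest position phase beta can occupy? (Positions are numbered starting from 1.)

The only phase forced before phase beta (directly or transitively) is phase delta.
So at minimum 1 phase comes before phase beta, putting phase beta no earlier than position 2. That position is achievable by scheduling exactly that predecessor first.

2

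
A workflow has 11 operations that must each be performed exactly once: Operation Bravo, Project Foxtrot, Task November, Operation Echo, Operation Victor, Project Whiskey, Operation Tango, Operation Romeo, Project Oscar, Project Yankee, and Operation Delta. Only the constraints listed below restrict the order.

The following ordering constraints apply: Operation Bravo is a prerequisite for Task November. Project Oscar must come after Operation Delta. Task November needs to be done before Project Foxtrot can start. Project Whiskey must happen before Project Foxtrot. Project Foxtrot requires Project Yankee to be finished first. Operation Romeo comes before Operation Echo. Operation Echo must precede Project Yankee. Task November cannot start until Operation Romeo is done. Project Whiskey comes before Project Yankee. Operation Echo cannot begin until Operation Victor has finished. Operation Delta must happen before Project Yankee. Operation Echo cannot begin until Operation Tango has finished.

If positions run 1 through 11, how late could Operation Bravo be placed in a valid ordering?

Following every chain forward from Operation Bravo, the operations that must come later are Project Foxtrot, Task November — 2 of them.
So at least 2 operations follow Operation Bravo, putting Operation Bravo no later than position 9. That position is achievable by scheduling everything else first.

9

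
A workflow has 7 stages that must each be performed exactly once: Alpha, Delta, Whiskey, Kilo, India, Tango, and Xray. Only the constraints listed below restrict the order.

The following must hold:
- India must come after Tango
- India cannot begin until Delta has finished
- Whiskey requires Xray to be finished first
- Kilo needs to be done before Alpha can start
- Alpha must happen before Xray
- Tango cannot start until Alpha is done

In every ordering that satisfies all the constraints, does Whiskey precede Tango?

No chain of constraints connects Whiskey to Tango in either direction.
A valid ordering placing Tango before Whiskey exists, so the answer is no.

No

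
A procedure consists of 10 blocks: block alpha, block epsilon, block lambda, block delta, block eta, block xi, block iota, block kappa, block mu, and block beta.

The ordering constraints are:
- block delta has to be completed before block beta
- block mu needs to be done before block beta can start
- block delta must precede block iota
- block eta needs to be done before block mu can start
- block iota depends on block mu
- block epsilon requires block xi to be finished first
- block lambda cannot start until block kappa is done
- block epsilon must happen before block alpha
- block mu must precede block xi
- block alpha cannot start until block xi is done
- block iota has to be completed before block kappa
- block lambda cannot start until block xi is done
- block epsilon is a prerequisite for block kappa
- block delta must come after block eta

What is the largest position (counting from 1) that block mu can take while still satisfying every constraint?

Every block that must follow block mu has to come after it. Tracing all chains starting from block mu, those blocks are: block alpha, block epsilon, block lambda, block xi, block iota, block kappa, block beta — 7 in total.
So at least 7 blocks follow block mu, putting block mu no later than position 3. That position is achievable by scheduling everything else first.

3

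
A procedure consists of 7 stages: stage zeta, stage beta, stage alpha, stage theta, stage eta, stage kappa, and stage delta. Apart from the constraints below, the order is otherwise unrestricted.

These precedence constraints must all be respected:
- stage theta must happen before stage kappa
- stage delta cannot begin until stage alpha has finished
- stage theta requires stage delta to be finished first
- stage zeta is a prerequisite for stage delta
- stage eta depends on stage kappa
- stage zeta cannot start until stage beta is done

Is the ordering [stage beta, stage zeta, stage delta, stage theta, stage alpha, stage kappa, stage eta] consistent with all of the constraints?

Here stage alpha comes after stage delta.
But one of the constraints requires stage alpha before stage delta, so this ordering violates it.

No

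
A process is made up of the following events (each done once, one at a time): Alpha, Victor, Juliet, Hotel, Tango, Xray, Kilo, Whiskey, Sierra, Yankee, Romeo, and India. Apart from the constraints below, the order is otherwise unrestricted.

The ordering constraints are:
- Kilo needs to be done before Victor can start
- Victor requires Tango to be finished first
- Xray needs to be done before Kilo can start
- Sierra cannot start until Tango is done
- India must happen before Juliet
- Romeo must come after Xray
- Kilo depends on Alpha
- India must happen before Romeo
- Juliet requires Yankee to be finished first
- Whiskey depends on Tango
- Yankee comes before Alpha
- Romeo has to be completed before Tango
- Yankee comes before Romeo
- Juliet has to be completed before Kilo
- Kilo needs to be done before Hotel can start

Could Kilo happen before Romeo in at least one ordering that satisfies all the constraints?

Nothing in the constraints forces Romeo before Kilo — there is no chain from Romeo to Kilo.
That means at least one valid schedule has Kilo before Romeo.

Yes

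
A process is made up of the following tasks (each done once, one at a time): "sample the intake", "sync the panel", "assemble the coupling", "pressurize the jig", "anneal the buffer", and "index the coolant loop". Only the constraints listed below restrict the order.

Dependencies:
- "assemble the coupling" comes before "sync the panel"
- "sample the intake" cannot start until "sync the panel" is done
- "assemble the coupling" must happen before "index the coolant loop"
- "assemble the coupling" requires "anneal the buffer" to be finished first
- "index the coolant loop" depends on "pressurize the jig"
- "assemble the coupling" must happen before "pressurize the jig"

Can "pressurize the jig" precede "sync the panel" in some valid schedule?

No chain of constraints runs from "sync the panel" to "pressurize the jig", so "sync the panel" is not required to come first.
That means at least one valid schedule has "pressurize the jig" before "sync the panel".

Yes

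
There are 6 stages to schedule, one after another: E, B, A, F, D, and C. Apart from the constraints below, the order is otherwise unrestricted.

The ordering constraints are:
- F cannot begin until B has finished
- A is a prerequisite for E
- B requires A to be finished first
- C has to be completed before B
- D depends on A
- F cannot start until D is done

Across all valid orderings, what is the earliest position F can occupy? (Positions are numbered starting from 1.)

The stages that are forced before F, directly or transitively, are B, A, D, C. That's 4 stages.
With 4 mandatory predecessors, the earliest F can sit is position 4+1 = 5, and placing just those 4 first achieves it.

5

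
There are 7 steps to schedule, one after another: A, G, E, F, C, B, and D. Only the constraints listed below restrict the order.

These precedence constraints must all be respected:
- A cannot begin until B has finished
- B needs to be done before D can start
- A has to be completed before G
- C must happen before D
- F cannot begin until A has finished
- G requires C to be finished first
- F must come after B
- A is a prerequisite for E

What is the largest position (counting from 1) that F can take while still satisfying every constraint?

F has no required successors, so nothing stops it from going last (position 7).

7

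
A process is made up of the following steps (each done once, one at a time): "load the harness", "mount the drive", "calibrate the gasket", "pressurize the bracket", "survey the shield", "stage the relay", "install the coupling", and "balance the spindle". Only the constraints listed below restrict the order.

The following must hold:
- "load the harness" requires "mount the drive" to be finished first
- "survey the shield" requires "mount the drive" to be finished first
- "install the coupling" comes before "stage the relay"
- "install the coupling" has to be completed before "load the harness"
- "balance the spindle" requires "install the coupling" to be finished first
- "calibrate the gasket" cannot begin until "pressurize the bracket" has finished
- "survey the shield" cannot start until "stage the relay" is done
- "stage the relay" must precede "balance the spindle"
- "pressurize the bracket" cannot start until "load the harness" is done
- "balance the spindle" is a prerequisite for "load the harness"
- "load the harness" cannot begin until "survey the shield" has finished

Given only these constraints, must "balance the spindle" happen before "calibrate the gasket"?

Yes

Tracing the constraints gives a chain: "balance the spindle" → "load the harness" → "pressurize the bracket" → "calibrate the gasket".
So "balance the spindle" must precede "calibrate the gasket" in any valid ordering.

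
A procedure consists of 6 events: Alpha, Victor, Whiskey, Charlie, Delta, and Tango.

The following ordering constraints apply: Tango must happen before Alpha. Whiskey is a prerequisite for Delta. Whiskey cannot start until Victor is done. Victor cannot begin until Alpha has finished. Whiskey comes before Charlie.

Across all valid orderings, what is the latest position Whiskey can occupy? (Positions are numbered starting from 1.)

The events that are forced after Whiskey, directly or by a chain of constraints, are Charlie, Delta. That's 2 events.
With 2 mandatory successors out of 6 events total, the latest slot for Whiskey is 6−2 = 4, and it's reachable by doing all non-successors before Whiskey.

4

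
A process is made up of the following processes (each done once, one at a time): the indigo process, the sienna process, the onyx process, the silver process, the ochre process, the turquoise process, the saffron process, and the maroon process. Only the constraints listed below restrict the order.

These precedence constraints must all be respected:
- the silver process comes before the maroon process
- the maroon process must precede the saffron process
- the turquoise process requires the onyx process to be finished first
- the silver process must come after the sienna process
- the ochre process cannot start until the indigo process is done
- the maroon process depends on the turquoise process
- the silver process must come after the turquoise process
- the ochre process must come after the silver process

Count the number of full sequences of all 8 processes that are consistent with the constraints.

54

3 processes have no prerequisites (the indigo process, the sienna process, the onyx process), so any of them could come first.
Counting all ways to extend the partial order to a total order gives 54.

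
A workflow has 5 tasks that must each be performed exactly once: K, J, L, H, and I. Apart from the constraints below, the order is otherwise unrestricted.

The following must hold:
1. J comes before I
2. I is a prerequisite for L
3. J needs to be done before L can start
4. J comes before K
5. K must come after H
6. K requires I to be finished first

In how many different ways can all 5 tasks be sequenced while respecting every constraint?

The tasks with no prerequisites are J, H; any of them can be placed first.
Enumerating by repeatedly choosing an available task (one whose prerequisites are all placed) gives 7 distinct complete orderings.

7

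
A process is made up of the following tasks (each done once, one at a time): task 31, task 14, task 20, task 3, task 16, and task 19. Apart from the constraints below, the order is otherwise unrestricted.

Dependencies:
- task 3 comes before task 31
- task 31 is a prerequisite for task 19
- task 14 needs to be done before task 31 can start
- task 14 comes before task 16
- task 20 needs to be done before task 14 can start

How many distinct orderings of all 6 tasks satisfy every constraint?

10

The tasks with no prerequisites are task 20, task 3; any of them can be placed first.
Enumerating by repeatedly choosing an available task (one whose prerequisites are all placed) gives 10 distinct complete orderings.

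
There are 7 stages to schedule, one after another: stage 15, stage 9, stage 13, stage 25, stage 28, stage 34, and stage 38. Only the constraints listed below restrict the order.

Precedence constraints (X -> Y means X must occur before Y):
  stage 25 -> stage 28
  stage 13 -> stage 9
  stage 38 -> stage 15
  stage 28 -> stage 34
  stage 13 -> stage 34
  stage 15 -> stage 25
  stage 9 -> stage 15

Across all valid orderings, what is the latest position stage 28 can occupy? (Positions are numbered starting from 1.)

6

The only stage forced after stage 28 (directly or by a chain) is stage 34.
With 1 mandatory successor out of 7 stages total, the latest slot for stage 28 is 7−1 = 6, and it's reachable by doing all non-successors before stage 28.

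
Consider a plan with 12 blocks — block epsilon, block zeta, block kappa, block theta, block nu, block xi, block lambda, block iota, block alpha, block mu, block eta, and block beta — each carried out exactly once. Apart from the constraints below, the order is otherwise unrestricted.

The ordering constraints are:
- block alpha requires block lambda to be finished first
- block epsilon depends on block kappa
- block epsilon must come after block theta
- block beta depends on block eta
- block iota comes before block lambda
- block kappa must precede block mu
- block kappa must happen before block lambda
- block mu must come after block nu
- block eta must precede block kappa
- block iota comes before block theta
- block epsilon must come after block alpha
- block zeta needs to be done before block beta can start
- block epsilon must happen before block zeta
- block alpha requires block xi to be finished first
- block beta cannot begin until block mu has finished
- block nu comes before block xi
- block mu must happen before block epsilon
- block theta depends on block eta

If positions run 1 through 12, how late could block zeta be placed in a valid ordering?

11

Following the constraints forward from block zeta, its only required successor is block beta.
With 1 mandatory successor out of 12 blocks total, the latest slot for block zeta is 12−1 = 11, and it's reachable by doing all non-successors before block zeta.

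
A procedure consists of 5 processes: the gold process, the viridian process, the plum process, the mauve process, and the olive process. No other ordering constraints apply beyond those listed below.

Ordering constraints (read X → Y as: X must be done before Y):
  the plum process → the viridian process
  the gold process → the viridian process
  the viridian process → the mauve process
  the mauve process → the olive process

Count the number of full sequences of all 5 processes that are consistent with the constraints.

The processes with no prerequisites are the gold process, the plum process; any of them can be placed first.
Systematically extending each partial ordering one process at a time and counting, there are 2 complete orderings.

2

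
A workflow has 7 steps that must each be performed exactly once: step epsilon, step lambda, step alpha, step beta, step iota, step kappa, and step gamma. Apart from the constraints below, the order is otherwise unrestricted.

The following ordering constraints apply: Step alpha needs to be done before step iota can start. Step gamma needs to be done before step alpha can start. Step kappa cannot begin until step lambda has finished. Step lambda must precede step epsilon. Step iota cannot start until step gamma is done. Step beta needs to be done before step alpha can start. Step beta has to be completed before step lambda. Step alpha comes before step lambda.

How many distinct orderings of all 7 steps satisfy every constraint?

The steps with no prerequisites are step beta, step gamma; any of them can be placed first.
Systematically extending each partial ordering one step at a time and counting, there are 16 complete orderings.

16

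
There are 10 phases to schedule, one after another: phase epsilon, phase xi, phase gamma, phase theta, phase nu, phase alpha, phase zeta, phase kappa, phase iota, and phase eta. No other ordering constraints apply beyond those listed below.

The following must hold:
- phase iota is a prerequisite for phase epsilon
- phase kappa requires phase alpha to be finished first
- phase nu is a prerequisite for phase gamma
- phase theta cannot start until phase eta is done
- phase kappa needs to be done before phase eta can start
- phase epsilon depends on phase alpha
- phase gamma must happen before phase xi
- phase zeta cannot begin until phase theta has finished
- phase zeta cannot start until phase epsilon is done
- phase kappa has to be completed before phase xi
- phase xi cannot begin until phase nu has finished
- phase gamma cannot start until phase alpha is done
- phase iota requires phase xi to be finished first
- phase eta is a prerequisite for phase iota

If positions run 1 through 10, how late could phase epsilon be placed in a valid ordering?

The only phase forced after phase epsilon (directly or by a chain) is phase zeta.
With 1 mandatory successor out of 10 phases total, the latest slot for phase epsilon is 10−1 = 9, and it's reachable by doing all non-successors before phase epsilon.

9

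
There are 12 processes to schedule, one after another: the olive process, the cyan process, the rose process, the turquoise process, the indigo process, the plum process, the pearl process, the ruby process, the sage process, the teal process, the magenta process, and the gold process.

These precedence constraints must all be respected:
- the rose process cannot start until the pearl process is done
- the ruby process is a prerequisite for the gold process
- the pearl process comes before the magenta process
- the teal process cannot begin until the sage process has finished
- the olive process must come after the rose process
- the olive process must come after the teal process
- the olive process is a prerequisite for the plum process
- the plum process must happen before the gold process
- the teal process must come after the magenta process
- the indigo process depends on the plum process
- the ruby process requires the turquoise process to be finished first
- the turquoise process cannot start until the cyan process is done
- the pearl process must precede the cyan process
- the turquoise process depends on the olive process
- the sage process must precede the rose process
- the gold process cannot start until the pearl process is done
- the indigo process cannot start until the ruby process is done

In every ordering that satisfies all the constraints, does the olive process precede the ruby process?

Yes

Tracing the constraints gives a chain: the olive process → the turquoise process → the ruby process.
That forces the olive process before the ruby process in every valid schedule.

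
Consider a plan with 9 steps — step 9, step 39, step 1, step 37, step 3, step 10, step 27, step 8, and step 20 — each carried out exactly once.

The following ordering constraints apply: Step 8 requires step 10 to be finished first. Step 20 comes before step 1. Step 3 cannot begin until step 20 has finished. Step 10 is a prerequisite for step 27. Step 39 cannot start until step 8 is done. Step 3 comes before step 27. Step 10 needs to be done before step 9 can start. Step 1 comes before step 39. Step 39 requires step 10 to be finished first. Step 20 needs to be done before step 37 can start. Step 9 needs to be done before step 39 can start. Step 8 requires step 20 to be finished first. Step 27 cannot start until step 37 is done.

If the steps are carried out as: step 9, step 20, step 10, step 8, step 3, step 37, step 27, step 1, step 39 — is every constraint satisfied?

In the proposed order, step 9 appears before step 10.
That contradicts the constraint that step 10 must precede step 9.

No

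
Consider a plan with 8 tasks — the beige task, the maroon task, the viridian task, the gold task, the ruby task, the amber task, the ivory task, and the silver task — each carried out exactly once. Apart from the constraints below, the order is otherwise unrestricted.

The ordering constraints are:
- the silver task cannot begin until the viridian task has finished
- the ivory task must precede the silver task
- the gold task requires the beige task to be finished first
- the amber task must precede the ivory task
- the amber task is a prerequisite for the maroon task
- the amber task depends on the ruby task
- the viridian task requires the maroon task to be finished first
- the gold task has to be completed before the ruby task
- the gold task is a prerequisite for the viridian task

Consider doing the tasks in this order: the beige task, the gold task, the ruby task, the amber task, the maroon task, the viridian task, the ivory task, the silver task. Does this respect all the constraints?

Checking each listed constraint against this order: for instance, the gold task is in position 2 and the viridian task in position 6, so that constraint holds — and the remaining constraints check out the same way.

Yes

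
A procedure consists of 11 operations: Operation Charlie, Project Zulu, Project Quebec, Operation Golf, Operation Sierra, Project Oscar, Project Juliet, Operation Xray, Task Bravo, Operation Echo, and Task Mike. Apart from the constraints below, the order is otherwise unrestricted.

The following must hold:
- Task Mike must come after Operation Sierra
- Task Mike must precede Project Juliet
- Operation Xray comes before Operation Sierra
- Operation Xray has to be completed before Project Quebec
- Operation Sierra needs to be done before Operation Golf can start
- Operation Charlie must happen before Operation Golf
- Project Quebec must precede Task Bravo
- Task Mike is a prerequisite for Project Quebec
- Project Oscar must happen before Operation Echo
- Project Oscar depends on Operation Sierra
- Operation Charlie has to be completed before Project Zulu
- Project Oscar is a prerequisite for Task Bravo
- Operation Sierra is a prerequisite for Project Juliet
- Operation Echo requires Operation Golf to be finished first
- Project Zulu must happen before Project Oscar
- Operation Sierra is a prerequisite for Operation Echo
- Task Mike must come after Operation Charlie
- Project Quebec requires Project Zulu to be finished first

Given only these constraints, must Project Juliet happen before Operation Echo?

No chain of constraints connects Project Juliet to Operation Echo in either direction.
So Project Juliet can come before Operation Echo or after — it is not forced.

No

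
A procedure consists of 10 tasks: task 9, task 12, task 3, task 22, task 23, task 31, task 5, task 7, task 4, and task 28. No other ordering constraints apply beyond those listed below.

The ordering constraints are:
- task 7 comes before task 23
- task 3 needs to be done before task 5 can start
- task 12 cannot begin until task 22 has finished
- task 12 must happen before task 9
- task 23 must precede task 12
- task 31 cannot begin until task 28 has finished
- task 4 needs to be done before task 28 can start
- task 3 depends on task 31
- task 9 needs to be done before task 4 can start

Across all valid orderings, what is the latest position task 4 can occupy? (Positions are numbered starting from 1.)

6

The tasks that are forced after task 4, directly or by a chain of constraints, are task 3, task 31, task 5, task 28. That's 4 tasks.
With 4 mandatory successors out of 10 tasks total, the latest slot for task 4 is 10−4 = 6, and it's reachable by doing all non-successors before task 4.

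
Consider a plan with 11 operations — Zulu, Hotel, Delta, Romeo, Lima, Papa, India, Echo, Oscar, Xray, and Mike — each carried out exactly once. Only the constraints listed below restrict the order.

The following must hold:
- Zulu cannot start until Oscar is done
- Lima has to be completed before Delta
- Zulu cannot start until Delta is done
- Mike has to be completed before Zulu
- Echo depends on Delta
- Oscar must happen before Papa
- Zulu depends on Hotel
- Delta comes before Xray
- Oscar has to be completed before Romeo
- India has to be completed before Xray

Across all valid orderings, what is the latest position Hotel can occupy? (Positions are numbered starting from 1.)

The only operation forced after Hotel (directly or by a chain) is Zulu.
So at least 1 operation follows Hotel, putting Hotel no later than position 10. That position is achievable by scheduling everything else first.

10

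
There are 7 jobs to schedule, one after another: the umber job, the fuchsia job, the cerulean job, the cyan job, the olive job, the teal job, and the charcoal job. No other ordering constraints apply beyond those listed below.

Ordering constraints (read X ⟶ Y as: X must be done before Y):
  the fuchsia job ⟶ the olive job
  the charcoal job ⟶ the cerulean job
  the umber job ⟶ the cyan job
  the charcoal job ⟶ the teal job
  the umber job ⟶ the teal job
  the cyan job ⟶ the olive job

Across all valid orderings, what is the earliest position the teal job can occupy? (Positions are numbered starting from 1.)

3

The jobs that are forced before the teal job, directly or transitively, are the umber job, the charcoal job. That's 2 jobs.
With 2 mandatory predecessors, the earliest the teal job can sit is position 2+1 = 3, and placing just those 2 first achieves it.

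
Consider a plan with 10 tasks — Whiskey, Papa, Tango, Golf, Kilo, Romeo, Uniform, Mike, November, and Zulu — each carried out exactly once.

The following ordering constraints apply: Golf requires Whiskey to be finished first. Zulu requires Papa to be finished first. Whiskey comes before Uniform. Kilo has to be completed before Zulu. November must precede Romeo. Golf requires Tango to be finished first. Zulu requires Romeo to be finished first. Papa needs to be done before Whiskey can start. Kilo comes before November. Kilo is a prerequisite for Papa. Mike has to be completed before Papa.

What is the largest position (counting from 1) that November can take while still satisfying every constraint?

Every task that must follow November has to come after it. Tracing all chains starting from November, those tasks are: Romeo, Zulu — 2 in total.
With 2 mandatory successors out of 10 tasks total, the latest slot for November is 10−2 = 8, and it's reachable by doing all non-successors before November.

8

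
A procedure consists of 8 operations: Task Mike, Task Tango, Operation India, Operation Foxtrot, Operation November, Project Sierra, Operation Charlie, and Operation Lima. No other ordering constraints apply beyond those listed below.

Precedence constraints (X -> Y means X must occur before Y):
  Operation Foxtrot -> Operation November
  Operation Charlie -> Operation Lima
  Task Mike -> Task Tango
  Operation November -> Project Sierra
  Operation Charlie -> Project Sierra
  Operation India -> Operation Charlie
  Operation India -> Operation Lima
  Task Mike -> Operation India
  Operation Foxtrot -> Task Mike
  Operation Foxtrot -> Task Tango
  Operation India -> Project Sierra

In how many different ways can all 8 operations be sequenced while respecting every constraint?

Operation Foxtrot is the only operation with nothing required before it, so every ordering starts there.
Enumerating by repeatedly choosing an available operation (one whose prerequisites are all placed) gives 52 distinct complete orderings.

52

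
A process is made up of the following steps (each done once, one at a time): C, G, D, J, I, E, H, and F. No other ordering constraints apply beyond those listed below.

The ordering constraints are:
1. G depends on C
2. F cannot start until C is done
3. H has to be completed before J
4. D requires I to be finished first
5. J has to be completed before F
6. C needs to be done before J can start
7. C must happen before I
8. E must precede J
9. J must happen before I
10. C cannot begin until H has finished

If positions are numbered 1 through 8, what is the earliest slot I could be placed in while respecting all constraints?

5

Every step that must precede I has to come before it. Tracing all chains that end at I, those steps are: C, J, E, H — 4 in total.
So at minimum 4 steps come before I, putting I no earlier than position 5. That position is achievable by scheduling exactly those predecessors first.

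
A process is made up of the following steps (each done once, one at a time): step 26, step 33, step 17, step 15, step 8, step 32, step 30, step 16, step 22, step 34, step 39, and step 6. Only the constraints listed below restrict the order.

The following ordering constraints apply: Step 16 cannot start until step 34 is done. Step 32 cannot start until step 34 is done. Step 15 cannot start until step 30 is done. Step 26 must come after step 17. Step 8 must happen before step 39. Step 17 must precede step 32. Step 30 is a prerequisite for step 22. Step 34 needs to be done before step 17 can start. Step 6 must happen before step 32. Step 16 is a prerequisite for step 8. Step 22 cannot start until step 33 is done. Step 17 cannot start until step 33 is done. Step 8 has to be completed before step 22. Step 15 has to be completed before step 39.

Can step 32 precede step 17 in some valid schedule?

No

Following step 17 → step 32, step 17 must precede step 32 in every valid ordering.
Hence step 32 can never be scheduled before step 17.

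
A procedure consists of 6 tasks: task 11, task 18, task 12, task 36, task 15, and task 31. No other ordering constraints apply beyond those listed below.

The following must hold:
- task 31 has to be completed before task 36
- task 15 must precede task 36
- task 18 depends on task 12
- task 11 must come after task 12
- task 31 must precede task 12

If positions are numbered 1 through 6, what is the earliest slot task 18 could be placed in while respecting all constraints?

Working backwards through the constraints from task 18, its full set of required predecessors is task 12, task 31 — 2 of them.
So at minimum 2 tasks come before task 18, putting task 18 no earlier than position 3. That position is achievable by scheduling exactly those predecessors first.

3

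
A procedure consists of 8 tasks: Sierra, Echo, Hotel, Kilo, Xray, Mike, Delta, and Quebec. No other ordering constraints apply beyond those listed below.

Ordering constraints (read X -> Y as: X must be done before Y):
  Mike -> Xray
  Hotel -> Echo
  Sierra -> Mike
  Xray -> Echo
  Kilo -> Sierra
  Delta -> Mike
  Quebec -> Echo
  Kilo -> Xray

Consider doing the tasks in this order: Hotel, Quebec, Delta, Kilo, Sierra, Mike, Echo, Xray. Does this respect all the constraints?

No

Here Xray comes after Echo.
But one of the constraints requires Xray before Echo, so this ordering violates it.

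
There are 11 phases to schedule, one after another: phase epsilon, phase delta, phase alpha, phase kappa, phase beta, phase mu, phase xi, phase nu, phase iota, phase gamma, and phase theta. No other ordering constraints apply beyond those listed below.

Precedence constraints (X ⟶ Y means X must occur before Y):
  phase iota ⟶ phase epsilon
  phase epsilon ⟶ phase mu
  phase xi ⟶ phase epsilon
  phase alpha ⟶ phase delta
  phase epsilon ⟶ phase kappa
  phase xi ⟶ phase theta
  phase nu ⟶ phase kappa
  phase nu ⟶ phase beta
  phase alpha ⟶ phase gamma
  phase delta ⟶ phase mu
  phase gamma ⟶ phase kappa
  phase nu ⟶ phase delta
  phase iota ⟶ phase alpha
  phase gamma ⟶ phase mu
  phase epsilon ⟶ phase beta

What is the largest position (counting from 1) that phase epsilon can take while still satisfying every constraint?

8

The phases that are forced after phase epsilon, directly or by a chain of constraints, are phase kappa, phase beta, phase mu. That's 3 phases.
With 3 mandatory successors out of 11 phases total, the latest slot for phase epsilon is 11−3 = 8, and it's reachable by doing all non-successors before phase epsilon.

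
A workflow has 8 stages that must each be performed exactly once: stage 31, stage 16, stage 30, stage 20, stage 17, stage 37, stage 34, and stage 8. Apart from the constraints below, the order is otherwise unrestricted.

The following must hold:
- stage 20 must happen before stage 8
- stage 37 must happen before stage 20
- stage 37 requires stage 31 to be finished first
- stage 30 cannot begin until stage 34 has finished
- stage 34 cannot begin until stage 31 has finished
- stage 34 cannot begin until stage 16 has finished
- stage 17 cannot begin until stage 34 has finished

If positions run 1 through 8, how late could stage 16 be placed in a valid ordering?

5

Following every chain forward from stage 16, the stages that must come later are stage 30, stage 17, stage 34 — 3 of them.
With 3 mandatory successors out of 8 stages total, the latest slot for stage 16 is 8−3 = 5, and it's reachable by doing all non-successors before stage 16.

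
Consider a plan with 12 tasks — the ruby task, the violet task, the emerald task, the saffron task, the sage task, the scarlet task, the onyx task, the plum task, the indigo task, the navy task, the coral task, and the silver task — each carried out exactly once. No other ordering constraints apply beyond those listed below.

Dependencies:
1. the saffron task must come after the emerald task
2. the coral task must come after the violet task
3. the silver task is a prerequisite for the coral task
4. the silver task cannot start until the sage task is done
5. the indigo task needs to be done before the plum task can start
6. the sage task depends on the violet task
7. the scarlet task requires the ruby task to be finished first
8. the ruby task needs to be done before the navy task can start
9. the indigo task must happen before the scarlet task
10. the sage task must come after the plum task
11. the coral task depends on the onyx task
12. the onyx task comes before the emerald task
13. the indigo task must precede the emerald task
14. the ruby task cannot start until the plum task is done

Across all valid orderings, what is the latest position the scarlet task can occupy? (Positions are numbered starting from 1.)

12

Nothing depends on the scarlet task, so it can be the final task, position 12.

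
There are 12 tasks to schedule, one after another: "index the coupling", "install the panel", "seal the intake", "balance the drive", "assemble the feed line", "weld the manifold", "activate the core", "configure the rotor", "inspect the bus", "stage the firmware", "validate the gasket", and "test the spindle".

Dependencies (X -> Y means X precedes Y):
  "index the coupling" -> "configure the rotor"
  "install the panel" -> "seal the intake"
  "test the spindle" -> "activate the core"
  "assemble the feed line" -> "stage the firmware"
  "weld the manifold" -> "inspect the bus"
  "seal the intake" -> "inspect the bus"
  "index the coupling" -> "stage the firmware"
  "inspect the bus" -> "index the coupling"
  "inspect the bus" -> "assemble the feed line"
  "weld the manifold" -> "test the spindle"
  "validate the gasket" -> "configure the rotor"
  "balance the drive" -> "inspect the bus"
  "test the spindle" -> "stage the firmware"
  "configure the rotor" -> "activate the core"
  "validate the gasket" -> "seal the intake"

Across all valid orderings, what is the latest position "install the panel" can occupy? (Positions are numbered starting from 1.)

5

The tasks that are forced after "install the panel", directly or by a chain of constraints, are "index the coupling", "seal the intake", "assemble the feed line", "activate the core", "configure the rotor", "inspect the bus", "stage the firmware". That's 7 tasks.
With 7 mandatory successors out of 12 tasks total, the latest slot for "install the panel" is 12−7 = 5, and it's reachable by doing all non-successors before "install the panel".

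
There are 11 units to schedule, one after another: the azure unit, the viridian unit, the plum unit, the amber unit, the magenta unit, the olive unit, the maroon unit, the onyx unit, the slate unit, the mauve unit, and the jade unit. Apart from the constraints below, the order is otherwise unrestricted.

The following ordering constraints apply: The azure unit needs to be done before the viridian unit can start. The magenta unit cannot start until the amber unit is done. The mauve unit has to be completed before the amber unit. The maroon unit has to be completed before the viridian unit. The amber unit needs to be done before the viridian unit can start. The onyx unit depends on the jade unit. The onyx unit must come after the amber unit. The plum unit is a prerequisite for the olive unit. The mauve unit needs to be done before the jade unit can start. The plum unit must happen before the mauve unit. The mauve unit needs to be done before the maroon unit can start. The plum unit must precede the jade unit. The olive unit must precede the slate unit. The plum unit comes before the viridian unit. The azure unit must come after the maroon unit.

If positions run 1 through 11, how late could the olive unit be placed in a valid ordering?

10

The only unit forced after the olive unit (directly or by a chain) is the slate unit.
With 1 mandatory successor out of 11 units total, the latest slot for the olive unit is 11−1 = 10, and it's reachable by doing all non-successors before the olive unit.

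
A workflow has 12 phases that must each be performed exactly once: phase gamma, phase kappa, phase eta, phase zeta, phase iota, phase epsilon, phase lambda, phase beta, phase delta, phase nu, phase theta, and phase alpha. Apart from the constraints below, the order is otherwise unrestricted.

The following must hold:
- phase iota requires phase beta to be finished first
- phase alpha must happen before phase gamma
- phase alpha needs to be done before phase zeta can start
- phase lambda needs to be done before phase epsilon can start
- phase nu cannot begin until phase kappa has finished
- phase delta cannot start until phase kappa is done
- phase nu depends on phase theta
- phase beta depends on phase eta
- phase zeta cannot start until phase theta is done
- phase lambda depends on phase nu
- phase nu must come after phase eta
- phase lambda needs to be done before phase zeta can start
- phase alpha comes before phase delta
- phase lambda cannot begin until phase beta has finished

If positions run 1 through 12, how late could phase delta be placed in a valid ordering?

Phase delta has no required successors, so nothing stops it from going last (position 12).

12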